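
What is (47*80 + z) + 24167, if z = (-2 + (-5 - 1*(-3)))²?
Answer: 27943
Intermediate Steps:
z = 16 (z = (-2 + (-5 + 3))² = (-2 - 2)² = (-4)² = 16)
(47*80 + z) + 24167 = (47*80 + 16) + 24167 = (3760 + 16) + 24167 = 3776 + 24167 = 27943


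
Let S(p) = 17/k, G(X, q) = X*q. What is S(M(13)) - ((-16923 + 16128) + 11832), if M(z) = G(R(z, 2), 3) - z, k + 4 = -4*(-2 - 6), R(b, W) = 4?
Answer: -309019/28 ≈ -11036.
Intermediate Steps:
k = 28 (k = -4 - 4*(-2 - 6) = -4 - 4*(-8) = -4 + 32 = 28)
M(z) = 12 - z (M(z) = 4*3 - z = 12 - z)
S(p) = 17/28
S(M(13)) - ((-16923 + 16128) + 11832) = 17/28 - ((-16923 + 16128) + 11832) = 17/28 - (-795 + 11832) = 17/28 - 1*11037 = 17/28 - 11037 = -309019/28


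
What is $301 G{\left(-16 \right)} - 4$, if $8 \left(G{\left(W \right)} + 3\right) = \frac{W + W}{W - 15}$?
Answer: $- \frac{26913}{31} \approx -868.16$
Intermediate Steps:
$G{\left(W \right)} = -3 + \frac{W}{4 \left(-15 + W\right)}$ ($G{\left(W \right)} = -3 + \frac{\left(W + W\right) \frac{1}{W - 15}}{8} = -3 + \frac{2 W \frac{1}{-15 + W}}{8} = -3 + \frac{W}{4 \left(-15 + W\right)}$)
$301 G{\left(-16 \right)} - 4 = 301 \frac{180 - -176}{4 \left(-15 - 16\right)} - 4 = 301 \frac{180 + 176}{4 \left(-31\right)} - 4 = 301 \cdot \frac{1}{4} \left(- \frac{1}{31}\right) 356 - 4 = 301 \left(- \frac{89}{31}\right) - 4 = - \frac{26789}{31} - 4 = - \frac{26913}{31}$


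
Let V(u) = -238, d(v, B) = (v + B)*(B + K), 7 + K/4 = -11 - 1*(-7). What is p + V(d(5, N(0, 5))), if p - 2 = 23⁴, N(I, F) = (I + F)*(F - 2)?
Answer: 279605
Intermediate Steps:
N(I, F) = (-2 + F)*(F + I) (N(I, F) = (F + I)*(-2 + F) = (-2 + F)*(F + I))
K = -44 (K = -28 + 4*(-11 - 1*(-7)) = -28 + 4*(-11 + 7) = -28 + 4*(-4) = -28 - 16 = -44)
p = 279843 (p = 2 + 23⁴ = 2 + 279841 = 279843)
d(v, B) = (-44 + B)*(B + v) (d(v, B) = (v + B)*(B - 44) = (B + v)*(-44 + B) = (-44 + B)*(B + v))
p + V(d(5, N(0, 5))) = 279843 - 238 = 279605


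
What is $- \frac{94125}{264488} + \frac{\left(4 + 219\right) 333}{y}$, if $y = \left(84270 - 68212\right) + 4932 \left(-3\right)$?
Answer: $\frac{9760914321}{166891928} \approx 58.486$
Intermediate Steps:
$y = 1262$ ($y = 16058 - 14796 = 1262$)
$- \frac{94125}{264488} + \frac{\left(4 + 219\right) 333}{y} = - \frac{94125}{264488} + \frac{\left(4 + 219\right) 333}{1262} = \left(-94125\right) \frac{1}{264488} + 223 \cdot 333 \cdot \frac{1}{1262} = - \frac{94125}{264488} + 74259 \cdot \frac{1}{1262} = - \frac{94125}{264488} + \frac{74259}{1262} = \frac{9760914321}{166891928}$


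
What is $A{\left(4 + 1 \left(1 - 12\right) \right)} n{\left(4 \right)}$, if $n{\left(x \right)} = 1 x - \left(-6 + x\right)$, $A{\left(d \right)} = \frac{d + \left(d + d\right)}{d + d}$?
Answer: $9$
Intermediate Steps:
$A{\left(d \right)} = \frac{3}{2}$ ($A{\left(d \right)} = \frac{d + 2 d}{2 d} = 3 d \frac{1}{2 d} = \frac{3}{2}$)
$n{\left(x \right)} = 6$ ($n{\left(x \right)} = x - \left(-6 + x\right) = 6$)
$A{\left(4 + 1 \left(1 - 12\right) \right)} n{\left(4 \right)} = \frac{3}{2} \cdot 6 = 9$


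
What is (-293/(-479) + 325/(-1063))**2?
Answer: 24268654656/259261217329 ≈ 0.093607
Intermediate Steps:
(-293/(-479) + 325/(-1063))**2 = (-293*(-1/479) + 325*(-1/1063))**2 = (293/479 - 325/1063)**2 = (155784/509177)**2 = 24268654656/259261217329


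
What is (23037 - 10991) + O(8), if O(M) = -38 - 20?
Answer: 11988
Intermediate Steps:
O(M) = -58
(23037 - 10991) + O(8) = (23037 - 10991) - 58 = 12046 - 58 = 11988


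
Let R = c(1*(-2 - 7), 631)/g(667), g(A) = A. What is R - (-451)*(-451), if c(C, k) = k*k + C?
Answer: -135270315/667 ≈ -2.0280e+5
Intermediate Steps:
c(C, k) = C + k**2 (c(C, k) = k**2 + C = C + k**2)
R = 398152/667 (R = (1*(-2 - 7) + 631**2)/667 = (1*(-9) + 398161)*(1/667) = (-9 + 398161)*(1/667) = 398152*(1/667) = 398152/667 ≈ 596.93)
R - (-451)*(-451) = 398152/667 - (-451)*(-451) = 398152/667 - 1*203401 = 398152/667 - 203401 = -135270315/667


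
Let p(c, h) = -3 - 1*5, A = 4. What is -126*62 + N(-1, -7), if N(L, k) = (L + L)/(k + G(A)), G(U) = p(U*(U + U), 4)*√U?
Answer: -179674/23 ≈ -7811.9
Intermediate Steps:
p(c, h) = -8 (p(c, h) = -3 - 5 = -8)
G(U) = -8*√U
N(L, k) = 2*L/(-16 + k) (N(L, k) = (L + L)/(k - 8*√4) = (2*L)/(k - 8*2) = (2*L)/(k - 16) = (2*L)/(-16 + k) = 2*L/(-16 + k))
-126*62 + N(-1, -7) = -126*62 + 2*(-1)/(-16 - 7) = -7812 + 2*(-1)/(-23) = -7812 + 2*(-1)*(-1/23) = -7812 + 2/23 = -179674/23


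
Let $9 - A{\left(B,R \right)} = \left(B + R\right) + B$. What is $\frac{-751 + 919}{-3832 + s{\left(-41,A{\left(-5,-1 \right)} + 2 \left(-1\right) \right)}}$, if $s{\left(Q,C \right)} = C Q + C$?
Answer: $- \frac{21}{569} \approx -0.036907$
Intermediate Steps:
$A{\left(B,R \right)} = 9 - R - 2 B$ ($A{\left(B,R \right)} = 9 - \left(\left(B + R\right) + B\right) = 9 - \left(R + 2 B\right) = 9 - R - 2 B$)
$s{\left(Q,C \right)} = C + C Q$
$\frac{-751 + 919}{-3832 + s{\left(-41,A{\left(-5,-1 \right)} + 2 \left(-1\right) \right)}} = \frac{-751 + 919}{-3832 + \left(\left(9 - -1 - -10\right) + 2 \left(-1\right)\right) \left(1 - 41\right)} = \frac{168}{-3832 + \left(\left(9 + 1 + 10\right) - 2\right) \left(-40\right)} = \frac{168}{-3832 + \left(20 - 2\right) \left(-40\right)} = \frac{168}{-3832 + 18 \left(-40\right)} = \frac{168}{-3832 - 720} = \frac{168}{-4552} = 168 \left(- \frac{1}{4552}\right) = - \frac{21}{569}$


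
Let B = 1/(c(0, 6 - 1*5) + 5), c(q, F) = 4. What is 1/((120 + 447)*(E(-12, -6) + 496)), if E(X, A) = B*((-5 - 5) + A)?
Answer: 1/280224 ≈ 3.5686e-6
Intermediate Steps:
B = 1/9 (B = 1/(4 + 5) = 1/9 ≈ 0.11111)
E(X, A) = -10/9 + A/9 (E(X, A) = ((-5 - 5) + A)/9 = (-10 + A)/9 = -10/9 + A/9)
1/((120 + 447)*(E(-12, -6) + 496)) = 1/((120 + 447)*((-10/9 + (1/9)*(-6)) + 496)) = 1/(567*((-10/9 - 2/3) + 496)) = 1/(567*(-16/9 + 496)) = 1/(567*(4448/9)) = 1/280224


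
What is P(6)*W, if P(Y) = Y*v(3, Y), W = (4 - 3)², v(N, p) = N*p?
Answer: 108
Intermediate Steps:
W = 1 (W = 1² = 1)
P(Y) = 3*Y² (P(Y) = Y*(3*Y) = 3*Y²)
P(6)*W = (3*6²)*1 = (3*36)*1 = 108*1 = 108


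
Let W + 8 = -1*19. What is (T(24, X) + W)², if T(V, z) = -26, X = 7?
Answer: 2809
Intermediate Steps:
W = -27 (W = -8 - 1*19 = -8 - 19 = -27)
(T(24, X) + W)² = (-26 - 27)² = (-53)² = 2809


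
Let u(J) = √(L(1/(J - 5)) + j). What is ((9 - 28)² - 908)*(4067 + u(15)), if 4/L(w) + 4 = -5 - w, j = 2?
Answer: -2224649 - 547*√12922/91 ≈ -2.2253e+6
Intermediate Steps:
L(w) = 4/(-9 - w) (L(w) = 4/(-4 + (-5 - w)) = 4/(-9 - w))
u(J) = √(2 - 4/(9 + 1/(-5 + J))) (u(J) = √(-4/(9 + 1/(J - 5)) + 2) = √(-4/(9 + 1/(-5 + J)) + 2) = √(2 - 4/(9 + 1/(-5 + J))))
((9 - 28)² - 908)*(4067 + u(15)) = ((9 - 28)² - 908)*(4067 + √2*√((-34 + 7*15)/(-44 + 9*15))) = ((-19)² - 908)*(4067 + √2*√((-34 + 105)/(-44 + 135))) = (361 - 908)*(4067 + √2*√(71/91)) = -547*(4067 + √2*√((1/91)*71)) = -547*(4067 + √2*√(71/91)) = -547*(4067 + √2*(√6461/91)) = -547*(4067 + √12922/91) = -2224649 - 547*√12922/91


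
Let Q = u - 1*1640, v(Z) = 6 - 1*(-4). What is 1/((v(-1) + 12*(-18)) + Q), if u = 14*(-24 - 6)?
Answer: -1/2266 ≈ -0.00044131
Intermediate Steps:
u = -420 (u = 14*(-30) = -420)
v(Z) = 10 (v(Z) = 6 + 4 = 10)
Q = -2060 (Q = -420 - 1*1640 = -420 - 1640 = -2060)
1/((v(-1) + 12*(-18)) + Q) = 1/((10 + 12*(-18)) - 2060) = 1/((10 - 216) - 2060) = 1/(-206 - 2060) = 1/(-2266) = -1/2266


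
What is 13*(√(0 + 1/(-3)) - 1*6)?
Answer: -78 + 13*I*√3/3 ≈ -78.0 + 7.5056*I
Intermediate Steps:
13*(√(0 + 1/(-3)) - 1*6) = 13*(√(0 - ⅓) - 6) = 13*(√(-⅓) - 6) = 13*(I*√3/3 - 6) = 13*(-6 + I*√3/3) = -78 + 13*I*√3/3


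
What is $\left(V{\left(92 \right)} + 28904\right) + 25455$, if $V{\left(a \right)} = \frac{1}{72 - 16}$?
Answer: $\frac{3044105}{56} \approx 54359.0$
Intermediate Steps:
$V{\left(a \right)} = \frac{1}{56}$
$\left(V{\left(92 \right)} + 28904\right) + 25455 = \left(\frac{1}{56} + 28904\right) + 25455 = \frac{1618625}{56} + 25455 = \frac{3044105}{56}$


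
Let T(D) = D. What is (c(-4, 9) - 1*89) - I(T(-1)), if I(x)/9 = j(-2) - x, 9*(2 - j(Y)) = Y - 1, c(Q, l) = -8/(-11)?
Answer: -1301/11 ≈ -118.27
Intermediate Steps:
c(Q, l) = 8/11 (c(Q, l) = -8*(-1/11) = 8/11)
j(Y) = 19/9 - Y/9 (j(Y) = 2 - (Y - 1)/9 = 2 - (-1 + Y)/9 = 2 + (⅑ - Y/9) = 19/9 - Y/9)
I(x) = 21 - 9*x (I(x) = 9*((19/9 - ⅑*(-2)) - x) = 9*((19/9 + 2/9) - x) = 9*(7/3 - x) = 21 - 9*x)
(c(-4, 9) - 1*89) - I(T(-1)) = (8/11 - 1*89) - (21 - 9*(-1)) = (8/11 - 89) - (21 + 9) = -971/11 - 1*30 = -971/11 - 30 = -1301/11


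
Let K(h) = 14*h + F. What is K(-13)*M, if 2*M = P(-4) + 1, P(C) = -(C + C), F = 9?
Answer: -1557/2 ≈ -778.50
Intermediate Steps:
P(C) = -2*C
M = 9/2 (M = (-2*(-4) + 1)/2 = (8 + 1)/2 = (½)*9 = 9/2 ≈ 4.5000)
K(h) = 9 + 14*h (K(h) = 14*h + 9 = 9 + 14*h)
K(-13)*M = (9 + 14*(-13))*(9/2) = (9 - 182)*(9/2) = -173*9/2 = -1557/2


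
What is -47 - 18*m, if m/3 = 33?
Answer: -1829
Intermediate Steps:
m = 99 (m = 3*33 = 99)
-47 - 18*m = -47 - 18*99 = -47 - 1782 = -1829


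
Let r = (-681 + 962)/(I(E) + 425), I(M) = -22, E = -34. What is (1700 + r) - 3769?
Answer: -833526/403 ≈ -2068.3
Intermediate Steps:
r = 281/403 (r = (-681 + 962)/(-22 + 425) = 281/403 ≈ 0.69727)
(1700 + r) - 3769 = (1700 + 281/403) - 3769 = 685381/403 - 3769 = -833526/403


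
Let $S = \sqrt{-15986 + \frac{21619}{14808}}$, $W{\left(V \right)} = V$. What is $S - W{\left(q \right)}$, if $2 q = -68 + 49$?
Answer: $\frac{19}{2} + \frac{i \sqrt{876259953438}}{7404} \approx 9.5 + 126.43 i$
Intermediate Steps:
$q = - \frac{19}{2}$ ($q = \frac{-68 + 49}{2} = \frac{1}{2} \left(-19\right) = - \frac{19}{2} \approx -9.5$)
$S = \frac{i \sqrt{876259953438}}{7404}$ ($S = \sqrt{-15986 + 21619 \cdot \frac{1}{14808}} = \sqrt{-15986 + \frac{21619}{14808}} = \sqrt{- \frac{236699069}{14808}} = \frac{i \sqrt{876259953438}}{7404} \approx 126.43 i$)
$S - W{\left(q \right)} = \frac{i \sqrt{876259953438}}{7404} - - \frac{19}{2} = \frac{i \sqrt{876259953438}}{7404} + \frac{19}{2} = \frac{19}{2} + \frac{i \sqrt{876259953438}}{7404}$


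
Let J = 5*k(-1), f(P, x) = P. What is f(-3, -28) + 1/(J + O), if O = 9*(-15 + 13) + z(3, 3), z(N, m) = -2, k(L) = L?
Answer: -76/25 ≈ -3.0400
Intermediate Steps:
J = -5 (J = 5*(-1) = -5)
O = -20 (O = 9*(-15 + 13) - 2 = 9*(-2) - 2 = -18 - 2 = -20)
f(-3, -28) + 1/(J + O) = -3 + 1/(-5 - 20) = -3 + 1/(-25) = -3 - 1/25 = -76/25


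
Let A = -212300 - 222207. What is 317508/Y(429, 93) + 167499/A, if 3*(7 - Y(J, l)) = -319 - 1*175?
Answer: 413792083683/223771105 ≈ 1849.2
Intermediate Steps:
Y(J, l) = 515/3 (Y(J, l) = 7 - (-319 - 1*175)/3 = 7 - (-319 - 175)/3 = 7 - ⅓*(-494) = 7 + 494/3 = 515/3)
A = -434507
317508/Y(429, 93) + 167499/A = 317508/(515/3) + 167499/(-434507) = 317508*(3/515) + 167499*(-1/434507) = 952524/515 - 167499/434507 = 413792083683/223771105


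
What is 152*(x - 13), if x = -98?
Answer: -16872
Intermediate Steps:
152*(x - 13) = 152*(-98 - 13) = 152*(-111) = -16872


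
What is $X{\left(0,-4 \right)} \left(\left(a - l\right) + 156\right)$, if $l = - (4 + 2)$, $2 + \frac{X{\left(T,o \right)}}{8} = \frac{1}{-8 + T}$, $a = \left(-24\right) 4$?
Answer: $-1122$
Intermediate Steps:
$a = -96$
$X{\left(T,o \right)} = -16 + \frac{8}{-8 + T}$
$l = -6$ ($l = \left(-1\right) 6 = -6$)
$X{\left(0,-4 \right)} \left(\left(a - l\right) + 156\right) = \frac{8 \left(17 - 0\right)}{-8 + 0} \left(\left(-96 - -6\right) + 156\right) = \frac{8 \left(17 + 0\right)}{-8} \left(\left(-96 + 6\right) + 156\right) = 8 \left(- \frac{1}{8}\right) 17 \left(-90 + 156\right) = \left(-17\right) 66 = -1122$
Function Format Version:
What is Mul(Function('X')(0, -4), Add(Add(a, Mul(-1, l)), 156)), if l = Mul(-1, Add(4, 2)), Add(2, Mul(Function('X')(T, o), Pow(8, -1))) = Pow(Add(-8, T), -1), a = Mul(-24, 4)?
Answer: -1122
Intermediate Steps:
a = -96
Function('X')(T, o) = Add(-16, Mul(8, Pow(Add(-8, T), -1)))
l = -6 (l = Mul(-1, 6) = -6)
Mul(Function('X')(0, -4), Add(Add(a, Mul(-1, l)), 156)) = Mul(Mul(8, Pow(Add(-8, 0), -1), Add(17, Mul(-2, 0))), Add(Add(-96, Mul(-1, -6)), 156)) = Mul(Mul(8, Pow(-8, -1), Add(17, 0)), Add(Add(-96, 6), 156)) = Mul(Mul(8, Rational(-1, 8), 17), Add(-90, 156)) = Mul(-17, 66) = -1122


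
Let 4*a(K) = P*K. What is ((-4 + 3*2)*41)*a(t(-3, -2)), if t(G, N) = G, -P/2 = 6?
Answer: 738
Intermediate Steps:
P = -12 (P = -2*6 = -12)
a(K) = -3*K (a(K) = (-12*K)/4 = -3*K)
((-4 + 3*2)*41)*a(t(-3, -2)) = ((-4 + 3*2)*41)*(-3*(-3)) = ((-4 + 6)*41)*9 = (2*41)*9 = 82*9 = 738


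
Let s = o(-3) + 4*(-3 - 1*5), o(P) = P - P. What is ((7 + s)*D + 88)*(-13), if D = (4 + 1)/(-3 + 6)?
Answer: -1807/3 ≈ -602.33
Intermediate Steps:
D = 5/3 ≈ 1.6667
o(P) = 0
s = -32 (s = 0 + 4*(-3 - 1*5) = 0 + 4*(-3 - 5) = 0 + 4*(-8) = 0 - 32 = -32)
((7 + s)*D + 88)*(-13) = ((7 - 32)*(5/3) + 88)*(-13) = (-25*5/3 + 88)*(-13) = (-125/3 + 88)*(-13) = (139/3)*(-13) = -1807/3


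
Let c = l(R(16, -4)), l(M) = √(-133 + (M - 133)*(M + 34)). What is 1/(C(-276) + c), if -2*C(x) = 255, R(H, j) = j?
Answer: -510/81997 - 4*I*√4243/81997 ≈ -0.0062197 - 0.0031776*I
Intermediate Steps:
C(x) = -255/2 (C(x) = -½*255 = -255/2)
l(M) = √(-133 + (-133 + M)*(34 + M))
c = I*√4243 (c = √(-4655 + (-4)² - 99*(-4)) = √(-4655 + 16 + 396) = √(-4243) = I*√4243 ≈ 65.138*I)
1/(C(-276) + c) = 1/(-255/2 + I*√4243)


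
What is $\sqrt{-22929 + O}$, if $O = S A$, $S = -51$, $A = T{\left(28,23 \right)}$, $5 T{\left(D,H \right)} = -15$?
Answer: $2 i \sqrt{5694} \approx 150.92 i$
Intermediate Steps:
$T{\left(D,H \right)} = -3$ ($T{\left(D,H \right)} = \frac{1}{5} \left(-15\right) = -3$)
$A = -3$
$O = 153$ ($O = \left(-51\right) \left(-3\right) = 153$)
$\sqrt{-22929 + O} = \sqrt{-22929 + 153} = \sqrt{-22776} = 2 i \sqrt{5694}$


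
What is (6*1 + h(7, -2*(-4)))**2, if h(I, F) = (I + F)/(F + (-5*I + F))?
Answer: 9801/361 ≈ 27.150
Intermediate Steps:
h(I, F) = (F + I)/(-5*I + 2*F) (h(I, F) = (F + I)/(F + (F - 5*I)) = (F + I)/(-5*I + 2*F))
(6*1 + h(7, -2*(-4)))**2 = (6*1 + (-2*(-4) + 7)/(-5*7 + 2*(-2*(-4))))**2 = (6 + (8 + 7)/(-35 + 2*8))**2 = (6 + 15/(-35 + 16))**2 = (6 + 15/(-19))**2 = (6 - 1/19*15)**2 = (6 - 15/19)**2 = (99/19)**2 = 9801/361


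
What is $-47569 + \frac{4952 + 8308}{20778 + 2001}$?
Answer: $- \frac{361186997}{7593} \approx -47568.0$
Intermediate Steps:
$-47569 + \frac{4952 + 8308}{20778 + 2001} = -47569 + \frac{13260}{22779} = -47569 + 13260 \cdot \frac{1}{22779} = -47569 + \frac{4420}{7593} = - \frac{361186997}{7593}$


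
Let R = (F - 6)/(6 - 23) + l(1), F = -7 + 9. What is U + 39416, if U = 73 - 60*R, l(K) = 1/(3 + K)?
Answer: 670818/17 ≈ 39460.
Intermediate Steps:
F = 2
R = 33/68 (R = (2 - 6)/(6 - 23) + 1/(3 + 1) = -4/(-17) + 1/4 = -4*(-1/17) + 1/4 = 4/17 + 1/4 = 33/68 ≈ 0.48529)
U = 746/17 (U = 73 - 60*33/68 = 73 - 495/17 = 746/17 ≈ 43.882)
U + 39416 = 746/17 + 39416 = 670818/17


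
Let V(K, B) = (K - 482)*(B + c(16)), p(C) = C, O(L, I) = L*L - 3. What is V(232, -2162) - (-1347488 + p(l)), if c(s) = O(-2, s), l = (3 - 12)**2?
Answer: 1887657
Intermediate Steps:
l = 81 (l = (-9)**2 = 81)
O(L, I) = -3 + L**2 (O(L, I) = L**2 - 3 = -3 + L**2)
c(s) = 1 (c(s) = -3 + (-2)**2 = -3 + 4 = 1)
V(K, B) = (1 + B)*(-482 + K) (V(K, B) = (K - 482)*(B + 1) = (-482 + K)*(1 + B) = (1 + B)*(-482 + K))
V(232, -2162) - (-1347488 + p(l)) = (-482 + 232 - 482*(-2162) - 2162*232) - (-1347488 + 81) = (-482 + 232 + 1042084 - 501584) - 1*(-1347407) = 540250 + 1347407 = 1887657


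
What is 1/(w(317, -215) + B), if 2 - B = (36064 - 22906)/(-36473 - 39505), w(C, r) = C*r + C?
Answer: -4221/286335025 ≈ -1.4741e-5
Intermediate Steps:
w(C, r) = C + C*r
B = 9173/4221 (B = 2 - (36064 - 22906)/(-36473 - 39505) = 2 - 13158/(-75978) = 2 - 13158*(-1)/75978 = 2 - 1*(-731/4221) = 2 + 731/4221 = 9173/4221 ≈ 2.1732)
1/(w(317, -215) + B) = 1/(317*(1 - 215) + 9173/4221) = 1/(317*(-214) + 9173/4221) = 1/(-67838 + 9173/4221) = 1/(-286335025/4221) = -4221/286335025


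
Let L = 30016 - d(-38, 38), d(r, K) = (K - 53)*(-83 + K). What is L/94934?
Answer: 29341/94934 ≈ 0.30907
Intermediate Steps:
d(r, K) = (-83 + K)*(-53 + K) (d(r, K) = (-53 + K)*(-83 + K) = (-83 + K)*(-53 + K))
L = 29341 (L = 30016 - (4399 + 38² - 136*38) = 30016 - (4399 + 1444 - 5168) = 30016 - 1*675 = 30016 - 675 = 29341)
L/94934 = 29341/94934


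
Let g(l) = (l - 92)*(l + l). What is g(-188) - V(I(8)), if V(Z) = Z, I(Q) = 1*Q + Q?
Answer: 105264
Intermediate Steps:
g(l) = 2*l*(-92 + l) (g(l) = (-92 + l)*(2*l) = 2*l*(-92 + l))
I(Q) = 2*Q (I(Q) = Q + Q = 2*Q)
g(-188) - V(I(8)) = 2*(-188)*(-92 - 188) - 2*8 = 2*(-188)*(-280) - 1*16 = 105280 - 16 = 105264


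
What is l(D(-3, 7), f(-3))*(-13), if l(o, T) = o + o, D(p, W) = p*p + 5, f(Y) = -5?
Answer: -364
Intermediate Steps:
D(p, W) = 5 + p² (D(p, W) = p² + 5 = 5 + p²)
l(o, T) = 2*o
l(D(-3, 7), f(-3))*(-13) = (2*(5 + (-3)²))*(-13) = (2*(5 + 9))*(-13) = (2*14)*(-13) = 28*(-13) = -364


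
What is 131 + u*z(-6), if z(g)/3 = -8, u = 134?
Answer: -3085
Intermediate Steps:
z(g) = -24 (z(g) = 3*(-8) = -24)
131 + u*z(-6) = 131 + 134*(-24) = 131 - 3216 = -3085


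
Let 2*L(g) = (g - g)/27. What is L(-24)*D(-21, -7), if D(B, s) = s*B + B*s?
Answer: 0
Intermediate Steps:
L(g) = 0 (L(g) = ((g - g)/27)/2 = (0*(1/27))/2 = (½)*0 = 0)
D(B, s) = 2*B*s (D(B, s) = B*s + B*s = 2*B*s)
L(-24)*D(-21, -7) = 0*(2*(-21)*(-7)) = 0*294 = 0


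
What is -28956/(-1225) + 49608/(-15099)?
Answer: 17925564/880775 ≈ 20.352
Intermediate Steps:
-28956/(-1225) + 49608/(-15099) = -28956*(-1/1225) + 49608*(-1/15099) = 28956/1225 - 16536/5033 = 17925564/880775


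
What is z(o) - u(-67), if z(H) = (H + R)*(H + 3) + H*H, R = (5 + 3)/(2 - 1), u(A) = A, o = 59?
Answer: 7702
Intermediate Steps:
R = 8 (R = 8/1 = 8*1 = 8)
z(H) = H**2 + (3 + H)*(8 + H) (z(H) = (H + 8)*(H + 3) + H*H = (8 + H)*(3 + H) + H**2 = (3 + H)*(8 + H) + H**2 = H**2 + (3 + H)*(8 + H))
z(o) - u(-67) = (24 + 2*59**2 + 11*59) - 1*(-67) = (24 + 2*3481 + 649) + 67 = (24 + 6962 + 649) + 67 = 7635 + 67 = 7702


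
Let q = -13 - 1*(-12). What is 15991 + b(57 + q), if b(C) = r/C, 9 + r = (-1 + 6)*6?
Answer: 127931/8 ≈ 15991.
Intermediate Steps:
q = -1 (q = -13 + 12 = -1)
r = 21 (r = -9 + (-1 + 6)*6 = -9 + 5*6 = -9 + 30 = 21)
b(C) = 21/C
15991 + b(57 + q) = 15991 + 21/(57 - 1) = 15991 + 21/56 = 15991 + 21*(1/56) = 15991 + 3/8 = 127931/8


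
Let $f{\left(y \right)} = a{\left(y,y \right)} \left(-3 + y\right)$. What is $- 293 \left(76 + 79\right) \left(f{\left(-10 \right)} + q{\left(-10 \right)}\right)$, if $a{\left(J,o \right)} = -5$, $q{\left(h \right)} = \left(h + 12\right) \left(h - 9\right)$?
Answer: $-1226205$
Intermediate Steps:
$q{\left(h \right)} = \left(-9 + h\right) \left(12 + h\right)$ ($q{\left(h \right)} = \left(12 + h\right) \left(-9 + h\right) = \left(-9 + h\right) \left(12 + h\right)$)
$f{\left(y \right)} = 15 - 5 y$ ($f{\left(y \right)} = - 5 \left(-3 + y\right) = 15 - 5 y$)
$- 293 \left(76 + 79\right) \left(f{\left(-10 \right)} + q{\left(-10 \right)}\right) = - 293 \left(76 + 79\right) \left(\left(15 - -50\right) + \left(-108 + \left(-10\right)^{2} + 3 \left(-10\right)\right)\right) = - 293 \cdot 155 \left(\left(15 + 50\right) - 38\right) = - 293 \cdot 155 \left(65 - 38\right) = - 293 \cdot 155 \cdot 27 = \left(-293\right) 4185 = -1226205$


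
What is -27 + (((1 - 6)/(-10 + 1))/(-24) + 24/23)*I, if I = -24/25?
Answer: -144794/5175 ≈ -27.980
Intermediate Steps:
I = -24/25 (I = -24*1/25 = -24/25 ≈ -0.96000)
-27 + (((1 - 6)/(-10 + 1))/(-24) + 24/23)*I = -27 + (((1 - 6)/(-10 + 1))/(-24) + 24/23)*(-24/25) = -27 + (-5/(-9)*(-1/24) + 24*(1/23))*(-24/25) = -27 + (-5*(-⅑)*(-1/24) + 24/23)*(-24/25) = -27 + ((5/9)*(-1/24) + 24/23)*(-24/25) = -27 + (-5/216 + 24/23)*(-24/25) = -27 + (5069/4968)*(-24/25) = -27 - 5069/5175 = -144794/5175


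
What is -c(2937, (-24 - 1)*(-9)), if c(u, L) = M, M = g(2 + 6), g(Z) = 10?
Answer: -10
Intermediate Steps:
M = 10
c(u, L) = 10
-c(2937, (-24 - 1)*(-9)) = -1*10 = -10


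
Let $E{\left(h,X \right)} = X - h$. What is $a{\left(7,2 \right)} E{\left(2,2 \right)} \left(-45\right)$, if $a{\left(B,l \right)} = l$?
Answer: $0$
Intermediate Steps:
$a{\left(7,2 \right)} E{\left(2,2 \right)} \left(-45\right) = 2 \left(2 - 2\right) \left(-45\right) = 2 \cdot 0 \left(-45\right) = 0 \left(-45\right) = 0$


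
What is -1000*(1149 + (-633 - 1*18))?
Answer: -498000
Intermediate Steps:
-1000*(1149 + (-633 - 1*18)) = -1000*(1149 + (-633 - 18)) = -1000*(1149 - 651) = -1000*498 = -498000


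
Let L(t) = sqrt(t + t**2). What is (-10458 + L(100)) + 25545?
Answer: 15087 + 10*sqrt(101) ≈ 15188.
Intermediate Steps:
(-10458 + L(100)) + 25545 = (-10458 + sqrt(100*(1 + 100))) + 25545 = (-10458 + sqrt(100*101)) + 25545 = (-10458 + sqrt(10100)) + 25545 = (-10458 + 10*sqrt(101)) + 25545 = 15087 + 10*sqrt(101)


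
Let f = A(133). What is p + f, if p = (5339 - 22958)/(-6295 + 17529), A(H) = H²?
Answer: 198700607/11234 ≈ 17687.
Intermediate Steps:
p = -17619/11234 ≈ -1.5684
f = 17689 (f = 133² = 17689)
p + f = -17619/11234 + 17689 = 198700607/11234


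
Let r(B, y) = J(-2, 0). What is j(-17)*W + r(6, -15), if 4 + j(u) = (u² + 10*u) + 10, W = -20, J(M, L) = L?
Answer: -2500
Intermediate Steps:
r(B, y) = 0
j(u) = 6 + u² + 10*u (j(u) = -4 + ((u² + 10*u) + 10) = -4 + (10 + u² + 10*u) = 6 + u² + 10*u)
j(-17)*W + r(6, -15) = (6 + (-17)² + 10*(-17))*(-20) + 0 = (6 + 289 - 170)*(-20) + 0 = 125*(-20) + 0 = -2500 + 0 = -2500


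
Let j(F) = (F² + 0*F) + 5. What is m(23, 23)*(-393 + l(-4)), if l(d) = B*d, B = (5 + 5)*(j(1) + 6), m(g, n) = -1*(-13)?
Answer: -11349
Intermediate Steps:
m(g, n) = 13
j(F) = 5 + F² (j(F) = (F² + 0) + 5 = F² + 5 = 5 + F²)
B = 120 (B = (5 + 5)*((5 + 1²) + 6) = 10*((5 + 1) + 6) = 10*(6 + 6) = 10*12 = 120)
l(d) = 120*d
m(23, 23)*(-393 + l(-4)) = 13*(-393 + 120*(-4)) = 13*(-393 - 480) = 13*(-873) = -11349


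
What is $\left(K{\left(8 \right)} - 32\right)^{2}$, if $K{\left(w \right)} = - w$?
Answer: $1600$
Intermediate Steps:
$\left(K{\left(8 \right)} - 32\right)^{2} = \left(\left(-1\right) 8 - 32\right)^{2} = \left(-8 - 32\right)^{2} = \left(-40\right)^{2} = 1600$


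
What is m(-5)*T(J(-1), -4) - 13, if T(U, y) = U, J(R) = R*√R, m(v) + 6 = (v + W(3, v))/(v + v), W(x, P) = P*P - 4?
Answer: -13 + 38*I/5 ≈ -13.0 + 7.6*I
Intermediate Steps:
W(x, P) = -4 + P² (W(x, P) = P² - 4 = -4 + P²)
m(v) = -6 + (-4 + v + v²)/(2*v) (m(v) = -6 + (v + (-4 + v²))/(v + v) = -6 + (-4 + v + v²)/((2*v)) = -6 + (-4 + v + v²)*(1/(2*v)) = -6 + (-4 + v + v²)/(2*v))
J(R) = R^(3/2)
m(-5)*T(J(-1), -4) - 13 = (-11/2 + (½)*(-5) - 2/(-5))*(-1)^(3/2) - 13 = (-11/2 - 5/2 - 2*(-⅕))*(-I) - 13 = (-11/2 - 5/2 + ⅖)*(-I) - 13 = -(-38)*I/5 - 13 = 38*I/5 - 13 = -13 + 38*I/5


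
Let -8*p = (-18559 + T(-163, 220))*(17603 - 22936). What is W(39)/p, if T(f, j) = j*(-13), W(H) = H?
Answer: -312/114227527 ≈ -2.7314e-6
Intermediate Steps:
T(f, j) = -13*j
p = -114227527/8 (p = -(-18559 - 13*220)*(17603 - 22936)/8 = -(-18559 - 2860)*(-5333)/8 = -(-21419)*(-5333)/8 = -⅛*114227527 = -114227527/8 ≈ -1.4278e+7)
W(39)/p = 39/(-114227527/8) = 39*(-8/114227527) = -312/114227527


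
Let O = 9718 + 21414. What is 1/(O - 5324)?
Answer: 1/25808 ≈ 3.8748e-5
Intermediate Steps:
O = 31132
1/(O - 5324) = 1/(31132 - 5324) = 1/25808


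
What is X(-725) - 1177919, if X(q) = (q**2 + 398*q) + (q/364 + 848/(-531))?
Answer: -181850785343/193284 ≈ -9.4085e+5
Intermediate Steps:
X(q) = -848/531 + q**2 + 144873*q/364 (X(q) = (q**2 + 398*q) + (q*(1/364) + 848*(-1/531)) = (q**2 + 398*q) + (q/364 - 848/531) = (q**2 + 398*q) + (-848/531 + q/364) = -848/531 + q**2 + 144873*q/364)
X(-725) - 1177919 = (-848/531 + (-725)**2 + (144873/364)*(-725)) - 1177919 = (-848/531 + 525625 - 105032925/364) - 1177919 = 45822110653/193284 - 1177919 = -181850785343/193284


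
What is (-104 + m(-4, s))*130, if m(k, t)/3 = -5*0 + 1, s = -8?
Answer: -13130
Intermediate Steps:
m(k, t) = 3 (m(k, t) = 3*(-5*0 + 1) = 3*(0 + 1) = 3*1 = 3)
(-104 + m(-4, s))*130 = (-104 + 3)*130 = -101*130 = -13130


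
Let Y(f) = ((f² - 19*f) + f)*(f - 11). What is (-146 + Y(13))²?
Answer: 76176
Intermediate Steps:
Y(f) = (-11 + f)*(f² - 18*f) (Y(f) = (f² - 18*f)*(-11 + f) = (-11 + f)*(f² - 18*f))
(-146 + Y(13))² = (-146 + 13*(198 + 13² - 29*13))² = (-146 + 13*(198 + 169 - 377))² = (-146 + 13*(-10))² = (-146 - 130)² = (-276)² = 76176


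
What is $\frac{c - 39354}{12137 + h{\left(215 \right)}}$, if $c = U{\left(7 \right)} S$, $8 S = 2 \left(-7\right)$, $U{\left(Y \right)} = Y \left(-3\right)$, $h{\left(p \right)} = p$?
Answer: $- \frac{157269}{49408} \approx -3.1831$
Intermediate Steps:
$U{\left(Y \right)} = - 3 Y$
$S = - \frac{7}{4}$ ($S = \frac{2 \left(-7\right)}{8} = \frac{1}{8} \left(-14\right) = - \frac{7}{4} \approx -1.75$)
$c = \frac{147}{4}$ ($c = \left(-3\right) 7 \left(- \frac{7}{4}\right) = \left(-21\right) \left(- \frac{7}{4}\right) = \frac{147}{4} \approx 36.75$)
$\frac{c - 39354}{12137 + h{\left(215 \right)}} = \frac{\frac{147}{4} - 39354}{12137 + 215} = \frac{\frac{147}{4} - 39354}{12352} = \left(- \frac{157269}{4}\right) \frac{1}{12352} = - \frac{157269}{49408}$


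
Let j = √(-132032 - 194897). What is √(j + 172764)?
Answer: √(172764 + I*√326929) ≈ 415.65 + 0.6878*I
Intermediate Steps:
j = I*√326929 (j = √(-326929) = I*√326929 ≈ 571.78*I)
√(j + 172764) = √(I*√326929 + 172764) = √(172764 + I*√326929)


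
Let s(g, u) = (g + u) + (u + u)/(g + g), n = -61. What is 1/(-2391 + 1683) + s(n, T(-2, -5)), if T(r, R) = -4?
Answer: -2804449/43188 ≈ -64.936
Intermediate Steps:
s(g, u) = g + u + u/g (s(g, u) = (g + u) + (2*u)/((2*g)) = (g + u) + (2*u)*(1/(2*g)) = (g + u) + u/g = g + u + u/g)
1/(-2391 + 1683) + s(n, T(-2, -5)) = 1/(-2391 + 1683) + (-61 - 4 - 4/(-61)) = 1/(-708) + (-61 - 4 - 4*(-1/61)) = -1/708 + (-61 - 4 + 4/61) = -1/708 - 3961/61 = -2804449/43188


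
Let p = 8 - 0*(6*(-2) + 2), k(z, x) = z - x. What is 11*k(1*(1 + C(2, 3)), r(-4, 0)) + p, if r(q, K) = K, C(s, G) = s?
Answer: 41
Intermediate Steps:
p = 8 (p = 8 - 0*(-12 + 2) = 8 - 0*(-10) = 8 - 1*0 = 8 + 0 = 8)
11*k(1*(1 + C(2, 3)), r(-4, 0)) + p = 11*(1*(1 + 2) - 1*0) + 8 = 11*(1*3 + 0) + 8 = 11*(3 + 0) + 8 = 11*3 + 8 = 33 + 8 = 41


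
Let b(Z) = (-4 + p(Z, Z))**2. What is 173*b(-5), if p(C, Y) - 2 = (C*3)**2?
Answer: 8603117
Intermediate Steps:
p(C, Y) = 2 + 9*C**2 (p(C, Y) = 2 + (C*3)**2 = 2 + (3*C)**2 = 2 + 9*C**2)
b(Z) = (-2 + 9*Z**2)**2 (b(Z) = (-4 + (2 + 9*Z**2))**2 = (-2 + 9*Z**2)**2)
173*b(-5) = 173*(-2 + 9*(-5)**2)**2 = 173*(-2 + 9*25)**2 = 173*(-2 + 225)**2 = 173*223**2 = 173*49729 = 8603117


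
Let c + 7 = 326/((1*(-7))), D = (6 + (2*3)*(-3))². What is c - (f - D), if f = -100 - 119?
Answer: 2166/7 ≈ 309.43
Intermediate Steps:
f = -219
D = 144 (D = (6 + 6*(-3))² = (6 - 18)² = (-12)² = 144)
c = -375/7 (c = -7 + 326/((1*(-7))) = -7 + 326/(-7) = -7 + 326*(-⅐) = -7 - 326/7 = -375/7 ≈ -53.571)
c - (f - D) = -375/7 - (-219 - 1*144) = -375/7 - (-219 - 144) = -375/7 - 1*(-363) = -375/7 + 363 = 2166/7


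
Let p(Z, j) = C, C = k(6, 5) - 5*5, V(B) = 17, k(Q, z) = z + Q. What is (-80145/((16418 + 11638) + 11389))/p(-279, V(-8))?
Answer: 16029/110446 ≈ 0.14513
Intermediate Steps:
k(Q, z) = Q + z
C = -14 (C = (6 + 5) - 5*5 = 11 - 25 = -14)
p(Z, j) = -14
(-80145/((16418 + 11638) + 11389))/p(-279, V(-8)) = -80145/((16418 + 11638) + 11389)/(-14) = -80145/(28056 + 11389)*(-1/14) = -80145/39445*(-1/14) = -80145*1/39445*(-1/14) = -16029/7889*(-1/14) = 16029/110446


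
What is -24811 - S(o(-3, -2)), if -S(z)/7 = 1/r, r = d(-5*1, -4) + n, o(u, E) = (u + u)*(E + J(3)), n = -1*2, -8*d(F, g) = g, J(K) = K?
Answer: -74447/3 ≈ -24816.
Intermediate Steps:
d(F, g) = -g/8
n = -2
o(u, E) = 2*u*(3 + E) (o(u, E) = (u + u)*(E + 3) = (2*u)*(3 + E) = 2*u*(3 + E))
r = -3/2 (r = -1/8*(-4) - 2 = 1/2 - 2 = -3/2 ≈ -1.5000)
S(z) = 14/3 (S(z) = -7/(-3/2) = -7*(-2/3) = 14/3)
-24811 - S(o(-3, -2)) = -24811 - 1*14/3 = -24811 - 14/3 = -74447/3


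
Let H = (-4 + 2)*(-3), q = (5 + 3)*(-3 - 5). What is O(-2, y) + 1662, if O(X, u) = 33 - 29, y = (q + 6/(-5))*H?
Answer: 1666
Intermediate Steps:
q = -64 (q = 8*(-8) = -64)
H = 6 (H = -2*(-3) = 6)
y = -1956/5 (y = (-64 + 6/(-5))*6 = (-64 + 6*(-⅕))*6 = (-64 - 6/5)*6 = -326/5*6 = -1956/5 ≈ -391.20)
O(X, u) = 4
O(-2, y) + 1662 = 4 + 1662 = 1666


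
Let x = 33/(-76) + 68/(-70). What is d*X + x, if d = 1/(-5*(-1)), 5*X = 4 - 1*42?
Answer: -38911/13300 ≈ -2.9256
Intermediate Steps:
x = -3739/2660 (x = 33*(-1/76) + 68*(-1/70) = -33/76 - 34/35 = -3739/2660 ≈ -1.4056)
X = -38/5 (X = (4 - 1*42)/5 = (4 - 42)/5 = (1/5)*(-38) = -38/5 ≈ -7.6000)
d = 1/5 ≈ 0.20000
d*X + x = (1/5)*(-38/5) - 3739/2660 = -38/25 - 3739/2660 = -38911/13300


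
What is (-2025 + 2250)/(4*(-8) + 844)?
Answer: 225/812 ≈ 0.27709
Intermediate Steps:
(-2025 + 2250)/(4*(-8) + 844) = 225/(-32 + 844) = 225/812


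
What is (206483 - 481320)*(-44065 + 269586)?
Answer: -61981515077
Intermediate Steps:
(206483 - 481320)*(-44065 + 269586) = -274837*225521 = -61981515077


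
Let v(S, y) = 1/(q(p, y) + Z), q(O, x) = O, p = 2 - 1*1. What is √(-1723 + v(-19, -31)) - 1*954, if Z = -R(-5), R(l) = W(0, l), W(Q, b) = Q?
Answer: -954 + I*√1722 ≈ -954.0 + 41.497*I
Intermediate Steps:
R(l) = 0
p = 1 (p = 2 - 1 = 1)
Z = 0 (Z = -1*0 = 0)
v(S, y) = 1 (v(S, y) = 1/(1 + 0) = 1/1 = 1)
√(-1723 + v(-19, -31)) - 1*954 = √(-1723 + 1) - 1*954 = √(-1722) - 954 = I*√1722 - 954 = -954 + I*√1722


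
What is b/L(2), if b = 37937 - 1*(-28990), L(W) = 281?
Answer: 66927/281 ≈ 238.17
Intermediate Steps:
b = 66927 (b = 37937 + 28990 = 66927)
b/L(2) = 66927/281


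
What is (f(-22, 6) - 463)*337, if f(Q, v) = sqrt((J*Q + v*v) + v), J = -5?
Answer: -156031 + 674*sqrt(38) ≈ -1.5188e+5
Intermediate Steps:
f(Q, v) = sqrt(v + v**2 - 5*Q) (f(Q, v) = sqrt((-5*Q + v*v) + v) = sqrt((-5*Q + v**2) + v) = sqrt((v**2 - 5*Q) + v) = sqrt(v + v**2 - 5*Q))
(f(-22, 6) - 463)*337 = (sqrt(6 + 6**2 - 5*(-22)) - 463)*337 = (sqrt(6 + 36 + 110) - 463)*337 = (sqrt(152) - 463)*337 = (2*sqrt(38) - 463)*337 = (-463 + 2*sqrt(38))*337 = -156031 + 674*sqrt(38)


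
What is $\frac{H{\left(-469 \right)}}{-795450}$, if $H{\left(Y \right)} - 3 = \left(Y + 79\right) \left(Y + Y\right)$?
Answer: $- \frac{121941}{265150} \approx -0.45989$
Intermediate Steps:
$H{\left(Y \right)} = 3 + 2 Y \left(79 + Y\right)$ ($H{\left(Y \right)} = 3 + \left(Y + 79\right) \left(Y + Y\right) = 3 + \left(79 + Y\right) 2 Y = 3 + 2 Y \left(79 + Y\right)$)
$\frac{H{\left(-469 \right)}}{-795450} = \frac{3 + 2 \left(-469\right)^{2} + 158 \left(-469\right)}{-795450} = \left(3 + 2 \cdot 219961 - 74102\right) \left(- \frac{1}{795450}\right) = \left(3 + 439922 - 74102\right) \left(- \frac{1}{795450}\right) = 365823 \left(- \frac{1}{795450}\right) = - \frac{121941}{265150}$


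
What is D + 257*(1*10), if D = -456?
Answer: 2114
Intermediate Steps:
D + 257*(1*10) = -456 + 257*(1*10) = -456 + 257*10 = -456 + 2570 = 2114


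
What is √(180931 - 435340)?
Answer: I*√254409 ≈ 504.39*I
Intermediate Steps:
√(180931 - 435340) = √(-254409) = I*√254409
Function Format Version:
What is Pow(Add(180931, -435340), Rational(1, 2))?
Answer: Mul(I, Pow(254409, Rational(1, 2))) ≈ Mul(504.39, I)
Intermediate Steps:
Pow(Add(180931, -435340), Rational(1, 2)) = Pow(-254409, Rational(1, 2)) = Mul(I, Pow(254409, Rational(1, 2)))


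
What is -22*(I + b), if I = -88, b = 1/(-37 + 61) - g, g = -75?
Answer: 3421/12 ≈ 285.08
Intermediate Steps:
b = 1801/24 (b = 1/(-37 + 61) - 1*(-75) = 1/24 + 75 = 1801/24 ≈ 75.042)
-22*(I + b) = -22*(-88 + 1801/24) = -22*(-311/24) = 3421/12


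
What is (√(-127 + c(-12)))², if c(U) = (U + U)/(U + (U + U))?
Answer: -379/3 ≈ -126.33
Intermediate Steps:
c(U) = ⅔ (c(U) = (2*U)/(U + 2*U) = (2*U)/((3*U)) = (2*U)*(1/(3*U)) = ⅔)
(√(-127 + c(-12)))² = (√(-127 + ⅔))² = (√(-379/3))² = (I*√1137/3)² = -379/3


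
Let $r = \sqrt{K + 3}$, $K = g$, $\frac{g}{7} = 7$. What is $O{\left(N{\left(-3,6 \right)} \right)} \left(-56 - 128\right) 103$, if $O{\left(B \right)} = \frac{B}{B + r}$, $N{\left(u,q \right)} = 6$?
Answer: $42642 - 14214 \sqrt{13} \approx -8607.3$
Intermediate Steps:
$g = 49$ ($g = 7 \cdot 7 = 49$)
$K = 49$
$r = 2 \sqrt{13}$ ($r = \sqrt{49 + 3} = \sqrt{52} = 2 \sqrt{13} \approx 7.2111$)
$O{\left(B \right)} = \frac{B}{B + 2 \sqrt{13}}$
$O{\left(N{\left(-3,6 \right)} \right)} \left(-56 - 128\right) 103 = \frac{6}{6 + 2 \sqrt{13}} \left(-56 - 128\right) 103 = \frac{6}{6 + 2 \sqrt{13}} \left(\left(-184\right) 103\right) = \frac{6}{6 + 2 \sqrt{13}} \left(-18952\right) = - \frac{113712}{6 + 2 \sqrt{13}}$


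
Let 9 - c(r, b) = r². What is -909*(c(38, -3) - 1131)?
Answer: 2332494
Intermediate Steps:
c(r, b) = 9 - r²
-909*(c(38, -3) - 1131) = -909*((9 - 1*38²) - 1131) = -909*((9 - 1*1444) - 1131) = -909*((9 - 1444) - 1131) = -909*(-1435 - 1131) = -909*(-2566) = 2332494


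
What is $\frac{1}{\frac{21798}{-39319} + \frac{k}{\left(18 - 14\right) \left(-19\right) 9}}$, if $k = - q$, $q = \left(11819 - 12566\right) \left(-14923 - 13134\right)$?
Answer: $\frac{426892}{13080245363} \approx 3.2636 \cdot 10^{-5}$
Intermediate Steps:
$q = 20958579$ ($q = \left(-747\right) \left(-28057\right) = 20958579$)
$k = -20958579$ ($k = \left(-1\right) 20958579 = -20958579$)
$\frac{1}{\frac{21798}{-39319} + \frac{k}{\left(18 - 14\right) \left(-19\right) 9}} = \frac{1}{\frac{21798}{-39319} - \frac{20958579}{\left(18 - 14\right) \left(-19\right) 9}} = \frac{1}{21798 \left(- \frac{1}{39319}\right) - \frac{20958579}{\left(18 - 14\right) \left(-19\right) 9}} = \frac{1}{- \frac{3114}{5617} - \frac{20958579}{4 \left(-19\right) 9}} = \frac{1}{- \frac{3114}{5617} - \frac{20958579}{\left(-76\right) 9}} = \frac{1}{- \frac{3114}{5617} - \frac{20958579}{-684}} = \frac{1}{- \frac{3114}{5617} - - \frac{2328731}{76}} = \frac{1}{- \frac{3114}{5617} + \frac{2328731}{76}} = \frac{1}{\frac{13080245363}{426892}} = \frac{426892}{13080245363}$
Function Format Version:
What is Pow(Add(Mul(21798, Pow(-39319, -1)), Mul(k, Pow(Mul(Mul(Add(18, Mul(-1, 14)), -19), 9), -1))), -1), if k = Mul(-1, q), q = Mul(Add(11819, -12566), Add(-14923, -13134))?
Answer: Rational(426892, 13080245363) ≈ 3.2636e-5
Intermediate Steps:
q = 20958579 (q = Mul(-747, -28057) = 20958579)
k = -20958579 (k = Mul(-1, 20958579) = -20958579)
Pow(Add(Mul(21798, Pow(-39319, -1)), Mul(k, Pow(Mul(Mul(Add(18, Mul(-1, 14)), -19), 9), -1))), -1) = Pow(Add(Mul(21798, Pow(-39319, -1)), Mul(-20958579, Pow(Mul(Mul(Add(18, Mul(-1, 14)), -19), 9), -1))), -1) = Pow(Add(Mul(21798, Rational(-1, 39319)), Mul(-20958579, Pow(Mul(Mul(Add(18, -14), -19), 9), -1))), -1) = Pow(Add(Rational(-3114, 5617), Mul(-20958579, Pow(Mul(Mul(4, -19), 9), -1))), -1) = Pow(Add(Rational(-3114, 5617), Mul(-20958579, Pow(Mul(-76, 9), -1))), -1) = Pow(Add(Rational(-3114, 5617), Mul(-20958579, Pow(-684, -1))), -1) = Pow(Add(Rational(-3114, 5617), Mul(-20958579, Rational(-1, 684))), -1) = Pow(Add(Rational(-3114, 5617), Rational(2328731, 76)), -1) = Pow(Rational(13080245363, 426892), -1) = Rational(426892, 13080245363)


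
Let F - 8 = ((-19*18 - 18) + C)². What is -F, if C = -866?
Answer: -1503084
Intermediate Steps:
F = 1503084 (F = 8 + ((-19*18 - 18) - 866)² = 8 + ((-342 - 18) - 866)² = 8 + (-360 - 866)² = 8 + (-1226)² = 8 + 1503076 = 1503084)
-F = -1*1503084 = -1503084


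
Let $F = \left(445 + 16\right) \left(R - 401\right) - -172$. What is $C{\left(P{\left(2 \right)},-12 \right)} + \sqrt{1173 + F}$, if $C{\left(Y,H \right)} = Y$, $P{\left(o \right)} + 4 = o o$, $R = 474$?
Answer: $\sqrt{34998} \approx 187.08$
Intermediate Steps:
$P{\left(o \right)} = -4 + o^{2}$ ($P{\left(o \right)} = -4 + o o = -4 + o^{2}$)
$F = 33825$ ($F = \left(445 + 16\right) \left(474 - 401\right) - -172 = 461 \cdot 73 + 172 = 33653 + 172 = 33825$)
$C{\left(P{\left(2 \right)},-12 \right)} + \sqrt{1173 + F} = \left(-4 + 2^{2}\right) + \sqrt{1173 + 33825} = \left(-4 + 4\right) + \sqrt{34998} = 0 + \sqrt{34998} = \sqrt{34998}$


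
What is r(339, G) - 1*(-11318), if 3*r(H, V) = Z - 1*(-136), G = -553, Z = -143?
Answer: 33947/3 ≈ 11316.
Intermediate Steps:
r(H, V) = -7/3 (r(H, V) = (-143 - 1*(-136))/3 = (-143 + 136)/3 = (1/3)*(-7) = -7/3)
r(339, G) - 1*(-11318) = -7/3 - 1*(-11318) = -7/3 + 11318 = 33947/3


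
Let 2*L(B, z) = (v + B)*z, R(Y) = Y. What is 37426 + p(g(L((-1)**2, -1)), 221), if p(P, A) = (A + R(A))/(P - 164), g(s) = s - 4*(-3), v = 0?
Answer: 11414046/305 ≈ 37423.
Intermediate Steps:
L(B, z) = B*z/2 (L(B, z) = ((0 + B)*z)/2 = (B*z)/2 = B*z/2)
g(s) = 12 + s (g(s) = s + 12 = 12 + s)
p(P, A) = 2*A/(-164 + P) (p(P, A) = (A + A)/(P - 164) = (2*A)/(-164 + P) = 2*A/(-164 + P))
37426 + p(g(L((-1)**2, -1)), 221) = 37426 + 2*221/(-164 + (12 + (1/2)*(-1)**2*(-1))) = 37426 + 2*221/(-164 + (12 + (1/2)*1*(-1))) = 37426 + 2*221/(-164 + (12 - 1/2)) = 37426 + 2*221/(-164 + 23/2) = 37426 + 2*221/(-305/2) = 37426 + 2*221*(-2/305) = 37426 - 884/305 = 11414046/305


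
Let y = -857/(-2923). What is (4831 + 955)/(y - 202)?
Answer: -1537498/53599 ≈ -28.685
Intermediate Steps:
y = 857/2923 (y = -857*(-1/2923) = 857/2923 ≈ 0.29319)
(4831 + 955)/(y - 202) = (4831 + 955)/(857/2923 - 202) = 5786/(-589589/2923) = 5786*(-2923/589589) = -1537498/53599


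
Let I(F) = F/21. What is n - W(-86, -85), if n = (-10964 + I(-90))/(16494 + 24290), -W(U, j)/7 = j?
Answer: -84971069/142744 ≈ -595.27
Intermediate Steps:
I(F) = F/21 (I(F) = F*(1/21) = F/21)
W(U, j) = -7*j
n = -38389/142744 (n = (-10964 + (1/21)*(-90))/(16494 + 24290) = (-10964 - 30/7)/40784 = -76778/7*1/40784 = -38389/142744 ≈ -0.26894)
n - W(-86, -85) = -38389/142744 - (-7)*(-85) = -38389/142744 - 1*595 = -38389/142744 - 595 = -84971069/142744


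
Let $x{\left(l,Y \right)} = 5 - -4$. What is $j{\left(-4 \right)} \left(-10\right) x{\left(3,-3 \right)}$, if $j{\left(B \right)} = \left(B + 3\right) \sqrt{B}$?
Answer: $180 i \approx 180.0 i$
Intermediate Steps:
$x{\left(l,Y \right)} = 9$ ($x{\left(l,Y \right)} = 5 + 4 = 9$)
$j{\left(B \right)} = \sqrt{B} \left(3 + B\right)$ ($j{\left(B \right)} = \left(3 + B\right) \sqrt{B} = \sqrt{B} \left(3 + B\right)$)
$j{\left(-4 \right)} \left(-10\right) x{\left(3,-3 \right)} = \sqrt{-4} \left(3 - 4\right) \left(-10\right) 9 = 2 i \left(-1\right) \left(-10\right) 9 = - 2 i \left(-10\right) 9 = 20 i 9 = 180 i$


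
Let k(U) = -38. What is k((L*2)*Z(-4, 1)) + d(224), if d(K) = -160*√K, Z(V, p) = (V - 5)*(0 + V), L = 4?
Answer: -38 - 640*√14 ≈ -2432.7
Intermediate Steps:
Z(V, p) = V*(-5 + V) (Z(V, p) = (-5 + V)*V = V*(-5 + V))
k((L*2)*Z(-4, 1)) + d(224) = -38 - 640*√14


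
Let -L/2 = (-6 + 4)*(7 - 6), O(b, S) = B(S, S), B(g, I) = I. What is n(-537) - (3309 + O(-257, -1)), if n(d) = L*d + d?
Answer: -5993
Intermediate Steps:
O(b, S) = S
L = 4 (L = -2*(-6 + 4)*(7 - 6) = -(-4) = -2*(-2) = 4)
n(d) = 5*d (n(d) = 4*d + d = 5*d)
n(-537) - (3309 + O(-257, -1)) = 5*(-537) - (3309 - 1) = -2685 - 1*3308 = -2685 - 3308 = -5993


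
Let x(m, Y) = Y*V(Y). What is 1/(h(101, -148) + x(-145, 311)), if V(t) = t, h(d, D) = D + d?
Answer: 1/96674 ≈ 1.0344e-5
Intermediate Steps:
x(m, Y) = Y² (x(m, Y) = Y*Y = Y²)
1/(h(101, -148) + x(-145, 311)) = 1/((-148 + 101) + 311²) = 1/(-47 + 96721) = 1/96674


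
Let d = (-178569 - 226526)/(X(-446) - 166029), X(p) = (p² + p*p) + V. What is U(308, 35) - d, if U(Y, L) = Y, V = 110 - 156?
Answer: 71786251/231757 ≈ 309.75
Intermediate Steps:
V = -46
X(p) = -46 + 2*p² (X(p) = (p² + p*p) - 46 = (p² + p²) - 46 = 2*p² - 46 = -46 + 2*p²)
d = -405095/231757 (d = (-178569 - 226526)/((-46 + 2*(-446)²) - 166029) = -405095/((-46 + 2*198916) - 166029) = -405095/((-46 + 397832) - 166029) = -405095/(397786 - 166029) = -405095/231757 ≈ -1.7479)
U(308, 35) - d = 308 - 1*(-405095/231757) = 308 + 405095/231757 = 71786251/231757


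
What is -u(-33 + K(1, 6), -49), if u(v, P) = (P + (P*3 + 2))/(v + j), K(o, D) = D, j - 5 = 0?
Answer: -97/11 ≈ -8.8182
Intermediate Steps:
j = 5 (j = 5 + 0 = 5)
u(v, P) = (2 + 4*P)/(5 + v) (u(v, P) = (P + (P*3 + 2))/(v + 5) = (P + (3*P + 2))/(5 + v) = (P + (2 + 3*P))/(5 + v) = (2 + 4*P)/(5 + v))
-u(-33 + K(1, 6), -49) = -2*(1 + 2*(-49))/(5 + (-33 + 6)) = -2*(1 - 98)/(5 - 27) = -2*(-97)/(-22) = -2*(-1)*(-97)/22 = -1*97/11 = -97/11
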